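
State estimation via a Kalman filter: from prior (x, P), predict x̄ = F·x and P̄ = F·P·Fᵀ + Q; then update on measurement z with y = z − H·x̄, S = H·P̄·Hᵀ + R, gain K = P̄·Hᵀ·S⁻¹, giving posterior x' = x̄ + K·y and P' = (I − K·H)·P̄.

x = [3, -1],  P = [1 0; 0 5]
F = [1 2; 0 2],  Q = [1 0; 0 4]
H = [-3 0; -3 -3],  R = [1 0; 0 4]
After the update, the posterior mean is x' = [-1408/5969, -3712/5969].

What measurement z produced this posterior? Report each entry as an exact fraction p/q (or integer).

z = [1, 2]

x̄ = F·x = [1, -2]
P̄ = F·P·Fᵀ + Q = [22 20; 20 24]
S = H·P̄·Hᵀ + R = [199 378; 378 778]
K = P̄·Hᵀ·S⁻¹ = [-1860/5969 -63/5969; 1608/5969 -1794/5969]
x' − x̄ = [-7377/5969, 8226/5969] = K·y
y = (KᵀK)⁻¹·Kᵀ·(x' − x̄) = [4, -1]
z = y + H·x̄ = [4, -1] + [-3, 3] = [1, 2]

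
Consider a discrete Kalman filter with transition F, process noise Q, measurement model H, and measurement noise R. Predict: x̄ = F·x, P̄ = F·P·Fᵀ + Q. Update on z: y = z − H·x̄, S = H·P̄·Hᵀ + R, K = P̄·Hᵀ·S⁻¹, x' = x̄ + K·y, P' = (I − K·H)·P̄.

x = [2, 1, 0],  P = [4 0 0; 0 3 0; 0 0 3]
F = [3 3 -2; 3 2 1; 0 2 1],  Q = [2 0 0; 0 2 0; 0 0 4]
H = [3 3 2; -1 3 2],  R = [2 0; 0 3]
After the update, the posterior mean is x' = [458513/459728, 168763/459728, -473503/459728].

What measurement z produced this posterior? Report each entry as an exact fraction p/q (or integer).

x̄ = F·x = [9, 8, 2]
P̄ = F·P·Fᵀ + Q = [77 48 12; 48 53 15; 12 15 19]
S = H·P̄·Hᵀ + R = [2436 838; 838 477]
K = P̄·Hᵀ·S⁻¹ = [114065/459728 -56343/229864; 40683/459728 32211/229864; -2735/459728 36617/229864]
x' − x̄ = [-3679039/459728, -3509061/459728, -1392959/459728] = K·y
y = (KᵀK)⁻¹·Kᵀ·(x' − x̄) = [-53, -21]
z = y + H·x̄ = [-53, -21] + [55, 19] = [2, -2]

z = [2, -2]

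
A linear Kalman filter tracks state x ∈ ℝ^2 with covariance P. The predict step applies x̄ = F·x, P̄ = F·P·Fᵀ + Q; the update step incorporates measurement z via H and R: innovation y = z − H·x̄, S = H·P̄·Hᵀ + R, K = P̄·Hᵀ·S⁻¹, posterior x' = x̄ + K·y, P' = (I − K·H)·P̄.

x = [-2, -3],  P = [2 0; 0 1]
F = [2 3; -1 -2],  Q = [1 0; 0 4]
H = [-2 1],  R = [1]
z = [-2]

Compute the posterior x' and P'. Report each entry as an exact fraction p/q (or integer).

x' = [19/41, -32/41]
P' = [98/123 50/41; 50/41 110/41]

x̄ = F·x = [-13, 8]
P̄ = F·P·Fᵀ + Q = [18 -10; -10 10]
y = z − H·x̄ = [-36]
S = H·P̄·Hᵀ + R = [123]
K = P̄·Hᵀ·S⁻¹ = [-46/123; 10/41]
x' = x̄ + K·y = [19/41, -32/41]
P' = (I − K·H)·P̄ = [98/123 50/41; 50/41 110/41]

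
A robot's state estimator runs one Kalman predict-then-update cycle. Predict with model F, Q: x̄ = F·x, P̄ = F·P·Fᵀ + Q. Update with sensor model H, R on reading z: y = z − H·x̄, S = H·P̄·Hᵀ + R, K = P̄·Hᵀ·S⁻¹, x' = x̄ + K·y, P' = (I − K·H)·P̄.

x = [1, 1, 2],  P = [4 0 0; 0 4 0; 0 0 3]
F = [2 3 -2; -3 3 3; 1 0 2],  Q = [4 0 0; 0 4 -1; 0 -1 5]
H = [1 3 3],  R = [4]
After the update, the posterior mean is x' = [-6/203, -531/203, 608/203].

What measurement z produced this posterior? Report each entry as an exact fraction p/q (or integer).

z = [1]

x̄ = F·x = [1, 6, 5]
P̄ = F·P·Fᵀ + Q = [68 -6 -4; -6 103 5; -4 5 21]
S = H·P̄·Hᵀ + R = [1218]
K = P̄·Hᵀ·S⁻¹ = [19/609; 53/203; 37/609]
x' − x̄ = [-209/203, -1749/203, -407/203] = K·y
y = (KᵀK)⁻¹·Kᵀ·(x' − x̄) = [-33]
z = y + H·x̄ = [-33] + [34] = [1]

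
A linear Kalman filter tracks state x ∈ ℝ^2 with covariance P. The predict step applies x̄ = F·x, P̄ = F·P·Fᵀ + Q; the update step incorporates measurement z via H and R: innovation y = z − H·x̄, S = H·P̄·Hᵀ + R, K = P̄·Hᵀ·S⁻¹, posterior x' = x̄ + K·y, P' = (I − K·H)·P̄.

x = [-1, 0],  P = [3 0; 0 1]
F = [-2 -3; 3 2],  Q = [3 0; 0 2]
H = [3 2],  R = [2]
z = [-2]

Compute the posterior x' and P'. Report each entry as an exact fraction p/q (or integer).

x' = [38/31, -87/31]
P' = [456/31 -672/31; -672/31 1005/31]

x̄ = F·x = [2, -3]
P̄ = F·P·Fᵀ + Q = [24 -24; -24 33]
y = z − H·x̄ = [-2]
S = H·P̄·Hᵀ + R = [62]
K = P̄·Hᵀ·S⁻¹ = [12/31; -3/31]
x' = x̄ + K·y = [38/31, -87/31]
P' = (I − K·H)·P̄ = [456/31 -672/31; -672/31 1005/31]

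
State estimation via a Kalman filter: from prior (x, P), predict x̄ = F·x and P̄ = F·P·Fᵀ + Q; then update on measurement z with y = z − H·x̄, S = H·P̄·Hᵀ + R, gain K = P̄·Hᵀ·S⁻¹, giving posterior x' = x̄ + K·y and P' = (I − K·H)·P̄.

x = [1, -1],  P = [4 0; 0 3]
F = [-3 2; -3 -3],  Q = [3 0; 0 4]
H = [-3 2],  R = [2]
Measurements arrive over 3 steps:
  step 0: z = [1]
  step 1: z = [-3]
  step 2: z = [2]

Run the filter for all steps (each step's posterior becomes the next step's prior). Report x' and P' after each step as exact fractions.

step 0: x' = [-103/57, -1120/513], P' = [462/19 2066/57; 2066/57 27971/513]
step 1: x' = [350077/313823, 167209/941469], P' = [1555318/313823 6996518/941469; 6996518/941469 3653907/313823]
step 2: x' = [-386970740/128788691, -1355248508/386366073], P' = [1794222562/386366073 2684769058/386366073; 2684769058/386366073 4210175623/386366073]

step 0: x̄ = F·x = [-5, 0]
step 0: P̄ = F·P·Fᵀ + Q = [51 18; 18 67]
step 0: y = z − H·x̄ = [-14]
step 0: S = H·P̄·Hᵀ + R = [513]
step 0: K = P̄·Hᵀ·S⁻¹ = [-13/57; 80/513]
step 0: x' = x̄ + K·y = [-103/57, -1120/513]
step 0: P' = (I − K·H)·P̄ = [462/19 2066/57; 2066/57 27971/513]
step 1: x̄ = F·x = [541/513, 2047/171]
step 1: P̄ = F·P·Fᵀ + Q = [2561/513 74/171; 74/171 77861/57]
step 1: y = z − H·x̄ = [-214/9]
step 1: S = H·P̄·Hᵀ + R = [16517/3]
step 1: K = P̄·Hᵀ·S⁻¹ = [-127/49551; 8192/16517]
step 1: x' = x̄ + K·y = [350077/313823, 167209/941469]
step 1: P' = (I − K·H)·P̄ = [1555318/313823 6996518/941469; 6996518/941469 3653907/313823]
step 2: x̄ = F·x = [-148225/49551, -1217440/313823]
step 2: P̄ = F·P·Fᵀ + Q = [82573/16517 -48898/16517; -48898/16517 90117425/313823]
step 2: y = z − H·x̄ = [246251/313823]
step 2: S = H·P̄·Hᵀ + R = [386366073/313823]
step 2: K = P̄·Hᵀ·S⁻¹ = [-6564785/386366073; 183022036/386366073]
step 2: x' = x̄ + K·y = [-386970740/128788691, -1355248508/386366073]
step 2: P' = (I − K·H)·P̄ = [1794222562/386366073 2684769058/386366073; 2684769058/386366073 4210175623/386366073]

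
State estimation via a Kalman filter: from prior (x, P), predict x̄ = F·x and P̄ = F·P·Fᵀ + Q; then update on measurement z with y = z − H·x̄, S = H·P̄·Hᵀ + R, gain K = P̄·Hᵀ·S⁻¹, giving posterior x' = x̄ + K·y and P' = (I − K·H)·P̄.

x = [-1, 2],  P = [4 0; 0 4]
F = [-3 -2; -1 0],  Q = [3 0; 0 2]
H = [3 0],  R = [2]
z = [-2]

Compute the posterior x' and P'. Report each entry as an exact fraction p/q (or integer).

x̄ = F·x = [-1, 1]
P̄ = F·P·Fᵀ + Q = [55 12; 12 6]
y = z − H·x̄ = [1]
S = H·P̄·Hᵀ + R = [497]
K = P̄·Hᵀ·S⁻¹ = [165/497; 36/497]
x' = x̄ + K·y = [-332/497, 533/497]
P' = (I − K·H)·P̄ = [110/497 24/497; 24/497 1686/497]

x' = [-332/497, 533/497]
P' = [110/497 24/497; 24/497 1686/497]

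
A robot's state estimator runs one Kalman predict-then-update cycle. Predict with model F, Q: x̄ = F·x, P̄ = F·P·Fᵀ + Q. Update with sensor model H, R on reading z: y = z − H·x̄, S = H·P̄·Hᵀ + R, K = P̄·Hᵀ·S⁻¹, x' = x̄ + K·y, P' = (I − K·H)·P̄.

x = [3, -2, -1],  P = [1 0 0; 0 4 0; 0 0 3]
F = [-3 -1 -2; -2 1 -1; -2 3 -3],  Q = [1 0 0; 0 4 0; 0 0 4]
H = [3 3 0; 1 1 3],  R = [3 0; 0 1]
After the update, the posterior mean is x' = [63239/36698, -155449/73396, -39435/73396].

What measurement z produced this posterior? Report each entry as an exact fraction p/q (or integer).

x̄ = F·x = [-5, -7, -9]
P̄ = F·P·Fᵀ + Q = [26 8 12; 8 15 25; 12 25 71]
S = H·P̄·Hᵀ + R = [516 504; 504 919]
K = P̄·Hᵀ·S⁻¹ = [9743/36698 -1274/18349; 4673/73396 1316/18349; -7997/73396 6088/18349]
x' − x̄ = [246729/36698, 358323/73396, 621129/73396] = K·y
y = (KᵀK)⁻¹·Kᵀ·(x' − x̄) = [35, 37]
z = y + H·x̄ = [35, 37] + [-36, -39] = [-1, -2]

z = [-1, -2]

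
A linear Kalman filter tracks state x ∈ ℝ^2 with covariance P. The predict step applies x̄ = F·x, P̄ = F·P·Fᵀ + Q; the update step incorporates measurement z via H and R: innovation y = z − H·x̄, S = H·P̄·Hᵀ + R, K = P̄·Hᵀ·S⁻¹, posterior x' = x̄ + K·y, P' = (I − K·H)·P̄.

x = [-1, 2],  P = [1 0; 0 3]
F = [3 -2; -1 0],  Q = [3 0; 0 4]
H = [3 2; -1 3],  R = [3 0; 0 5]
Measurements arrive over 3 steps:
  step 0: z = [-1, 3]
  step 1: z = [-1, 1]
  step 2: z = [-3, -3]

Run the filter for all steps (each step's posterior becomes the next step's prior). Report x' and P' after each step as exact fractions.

step 0: x̄ = F·x = [-7, 1]
step 0: P̄ = F·P·Fᵀ + Q = [24 -3; -3 5]
step 0: y = z − H·x̄ = [18, -7]
step 0: S = H·P̄·Hᵀ + R = [203 -63; -63 92]
step 0: K = P̄·Hᵀ·S⁻¹ = [363/1337 -33/191; 1226/14707 531/2101]
step 0: x' = x̄ + K·y = [-1208/1337, 10756/14707]
step 0: P' = (I − K·H)·P̄ = [507/1337 -216/1337; -216/1337 5403/14707]
step 1: x̄ = F·x = [-8768/2101, 1208/1337]
step 1: P̄ = F·P·Fᵀ + Q = [20634/2101 -279/191; -279/191 5855/1337]
step 1: y = z − H·x̄ = [142845/14707, -86533/14707]
step 1: S = H·P̄·Hᵀ + R = [1343887/14707 -197265/14707; -197265/14707 926516/14707]
step 1: K = P̄·Hᵀ·S⁻¹ = [21789459/82016681 -13851807/82016681; 6934378/82016681 20481813/82016681]
step 1: x' = x̄ + K·y = [-49140010/82016681, 20944187/82016681]
step 1: P' = (I − K·H)·P̄ = [30420291/82016681 -12946248/82016681; -12946248/82016681 29820939/82016681]
step 2: x̄ = F·x = [-189308404/82016681, 49140010/82016681]
step 2: P̄ = F·P·Fᵀ + Q = [794471394/82016681 -117153369/82016681; -117153369/82016681 358487015/82016681]
step 2: y = z − H·x̄ = [223595149/82016681, -582778477/82016681]
step 2: S = H·P̄·Hᵀ + R = [7424400221/82016681 -1052565675/82016681; -1052565675/82016681 5133858148/82016681]
step 2: K = P̄·Hᵀ·S⁻¹ = [119817633177/451224343843 -10878932163/64460620549; 38184934934/451224343843 16092848457/64460620549]
step 2: x' = x̄ + K·y = [-173743512182/451224343843, -425996572767/451224343843]
step 2: P' = (I − K·H)·P̄ = [167262177273/451224343843 -71166816144/451224343843; -71166816144/451224343843 164027626617/451224343843]

step 0: x' = [-1208/1337, 10756/14707], P' = [507/1337 -216/1337; -216/1337 5403/14707]
step 1: x' = [-49140010/82016681, 20944187/82016681], P' = [30420291/82016681 -12946248/82016681; -12946248/82016681 29820939/82016681]
step 2: x' = [-173743512182/451224343843, -425996572767/451224343843], P' = [167262177273/451224343843 -71166816144/451224343843; -71166816144/451224343843 164027626617/451224343843]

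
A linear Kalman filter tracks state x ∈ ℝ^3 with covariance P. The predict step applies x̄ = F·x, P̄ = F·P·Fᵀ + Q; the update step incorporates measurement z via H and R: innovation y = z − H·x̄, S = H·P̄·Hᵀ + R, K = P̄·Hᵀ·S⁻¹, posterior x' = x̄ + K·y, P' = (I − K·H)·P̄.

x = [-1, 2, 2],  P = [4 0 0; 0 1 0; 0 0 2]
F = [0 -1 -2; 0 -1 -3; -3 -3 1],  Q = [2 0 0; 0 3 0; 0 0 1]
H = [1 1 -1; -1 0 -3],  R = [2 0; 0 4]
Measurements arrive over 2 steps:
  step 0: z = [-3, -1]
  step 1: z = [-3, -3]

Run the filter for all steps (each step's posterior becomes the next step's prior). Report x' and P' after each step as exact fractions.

step 0: x̄ = F·x = [-6, -8, -1]
step 0: P̄ = F·P·Fᵀ + Q = [11 13 -1; 13 22 -3; -1 -3 48]
step 0: y = z − H·x̄ = [10, -10]
step 0: S = H·P̄·Hᵀ + R = [117 131; 131 441]
step 0: K = P̄·Hᵀ·S⁻¹ = [12073/34436 -4211/34436; 8641/17218 -2723/17218; -4199/34436 -9919/34436]
step 0: x' = x̄ + K·y = [-10944/8609, -12052/8609, 5691/8609]
step 0: P' = (I − K·H)·P̄ = [43283/34436 -13975/17218 -8813/34436; -13975/17218 19773/8609 8289/17218; -8813/34436 8289/17218 16163/34436]
step 1: x̄ = F·x = [670/8609, -5021/8609, 74679/8609]
step 1: P̄ = F·P·Fᵀ + Q = [69732/8609 64740/8609 37778/8609; 64740/8609 427335/34436 39561/8609; 37778/8609 39561/8609 150571/8609]
step 1: y = z − H·x̄ = [53203/8609, 198880/8609]
step 1: S = H·P̄·Hᵀ + R = [1276627/34436 123002/8609; 123002/8609 1685975/8609]
step 1: K = P̄·Hᵀ·S⁻¹ = [86207992/242983301 -2970266/22089391; 113895501/242983301 -3158577/22089391; -29392008/242983301 -6218299/22089391]
step 1: x' = x̄ + K·y = [-203121026/242983301, -240491642/242983301, 345958715/242983301]
step 1: P' = (I − K·H)·P̄ = [305100952/242983301 -190821384/242983301 -58136416/242983301; -190821384/242983301 528545310/242983301 109932924/242983301; -58136416/242983301 109932924/242983301 110580524/242983301]

step 0: x' = [-10944/8609, -12052/8609, 5691/8609], P' = [43283/34436 -13975/17218 -8813/34436; -13975/17218 19773/8609 8289/17218; -8813/34436 8289/17218 16163/34436]
step 1: x' = [-203121026/242983301, -240491642/242983301, 345958715/242983301], P' = [305100952/242983301 -190821384/242983301 -58136416/242983301; -190821384/242983301 528545310/242983301 109932924/242983301; -58136416/242983301 109932924/242983301 110580524/242983301]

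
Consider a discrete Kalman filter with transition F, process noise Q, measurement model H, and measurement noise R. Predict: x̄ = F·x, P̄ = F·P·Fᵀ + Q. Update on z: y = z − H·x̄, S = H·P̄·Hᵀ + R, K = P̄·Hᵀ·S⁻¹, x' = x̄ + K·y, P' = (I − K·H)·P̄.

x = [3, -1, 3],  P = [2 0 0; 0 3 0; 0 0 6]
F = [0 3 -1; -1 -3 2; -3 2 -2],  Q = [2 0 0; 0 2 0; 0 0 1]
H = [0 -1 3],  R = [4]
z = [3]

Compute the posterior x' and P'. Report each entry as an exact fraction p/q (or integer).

x̄ = F·x = [-6, 6, -17]
P̄ = F·P·Fᵀ + Q = [35 -39 30; -39 55 -36; 30 -36 55]
y = z − H·x̄ = [60]
S = H·P̄·Hᵀ + R = [770]
K = P̄·Hᵀ·S⁻¹ = [129/770; -163/770; 201/770]
x' = x̄ + K·y = [312/77, -516/77, -103/77]
P' = (I − K·H)·P̄ = [10309/770 -9003/770 -2829/770; -9003/770 15781/770 5043/770; -2829/770 5043/770 1949/770]

x' = [312/77, -516/77, -103/77]
P' = [10309/770 -9003/770 -2829/770; -9003/770 15781/770 5043/770; -2829/770 5043/770 1949/770]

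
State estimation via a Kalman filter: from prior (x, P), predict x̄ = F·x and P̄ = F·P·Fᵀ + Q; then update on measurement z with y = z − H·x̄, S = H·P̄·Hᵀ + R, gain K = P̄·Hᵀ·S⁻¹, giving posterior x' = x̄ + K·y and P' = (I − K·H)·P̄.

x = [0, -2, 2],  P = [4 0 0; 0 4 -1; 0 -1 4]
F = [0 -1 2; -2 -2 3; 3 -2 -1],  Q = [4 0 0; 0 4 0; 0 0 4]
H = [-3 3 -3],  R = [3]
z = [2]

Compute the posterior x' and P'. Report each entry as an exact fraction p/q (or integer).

x' = [2278/385, 3606/385, 214/77]
P' = [10588/385 13551/385 591/77; 13551/385 21177/385 1513/77; 591/77 1513/77 937/77]

x̄ = F·x = [6, 10, 2]
P̄ = F·P·Fᵀ + Q = [28 39 3; 39 84 -16; 3 -16 56]
y = z − H·x̄ = [-4]
S = H·P̄·Hᵀ + R = [1155]
K = P̄·Hᵀ·S⁻¹ = [8/385; 61/385; -15/77]
x' = x̄ + K·y = [2278/385, 3606/385, 214/77]
P' = (I − K·H)·P̄ = [10588/385 13551/385 591/77; 13551/385 21177/385 1513/77; 591/77 1513/77 937/77]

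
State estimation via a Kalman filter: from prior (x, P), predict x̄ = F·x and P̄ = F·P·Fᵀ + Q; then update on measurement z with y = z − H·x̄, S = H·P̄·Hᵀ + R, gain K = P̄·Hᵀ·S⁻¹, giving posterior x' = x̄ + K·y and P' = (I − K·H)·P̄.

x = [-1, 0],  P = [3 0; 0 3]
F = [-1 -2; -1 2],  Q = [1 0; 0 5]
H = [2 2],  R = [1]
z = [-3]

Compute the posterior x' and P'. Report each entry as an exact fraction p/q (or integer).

x̄ = F·x = [1, 1]
P̄ = F·P·Fᵀ + Q = [16 -9; -9 20]
y = z − H·x̄ = [-7]
S = H·P̄·Hᵀ + R = [73]
K = P̄·Hᵀ·S⁻¹ = [14/73; 22/73]
x' = x̄ + K·y = [-25/73, -81/73]
P' = (I − K·H)·P̄ = [972/73 -965/73; -965/73 976/73]

x' = [-25/73, -81/73]
P' = [972/73 -965/73; -965/73 976/73]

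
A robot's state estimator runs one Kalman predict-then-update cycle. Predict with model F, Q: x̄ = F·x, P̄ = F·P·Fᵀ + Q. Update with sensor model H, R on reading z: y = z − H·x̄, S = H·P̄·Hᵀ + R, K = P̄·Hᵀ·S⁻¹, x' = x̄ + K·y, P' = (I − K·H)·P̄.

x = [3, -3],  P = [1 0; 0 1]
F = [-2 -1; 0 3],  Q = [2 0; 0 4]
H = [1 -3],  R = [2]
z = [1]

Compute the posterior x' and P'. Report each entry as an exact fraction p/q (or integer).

x' = [-50/9, -55/24]
P' = [47/9 5/3; 5/3 3/4]

x̄ = F·x = [-3, -9]
P̄ = F·P·Fᵀ + Q = [7 -3; -3 13]
y = z − H·x̄ = [-23]
S = H·P̄·Hᵀ + R = [144]
K = P̄·Hᵀ·S⁻¹ = [1/9; -7/24]
x' = x̄ + K·y = [-50/9, -55/24]
P' = (I − K·H)·P̄ = [47/9 5/3; 5/3 3/4]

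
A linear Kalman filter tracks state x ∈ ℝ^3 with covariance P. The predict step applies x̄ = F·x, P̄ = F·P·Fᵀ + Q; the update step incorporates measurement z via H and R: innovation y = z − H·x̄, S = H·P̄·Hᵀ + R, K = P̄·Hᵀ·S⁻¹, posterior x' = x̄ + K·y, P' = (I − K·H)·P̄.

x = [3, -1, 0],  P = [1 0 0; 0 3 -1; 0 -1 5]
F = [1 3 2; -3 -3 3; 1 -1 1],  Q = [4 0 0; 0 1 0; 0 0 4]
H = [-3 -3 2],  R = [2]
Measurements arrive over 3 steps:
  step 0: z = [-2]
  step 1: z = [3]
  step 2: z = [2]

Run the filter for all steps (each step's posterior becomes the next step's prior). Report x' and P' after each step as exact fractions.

step 0: x' = [763/233, 261/233, 1310/233], P' = [25399/932 -28629/932 -2477/466; -28629/932 37031/932 6183/466; -2477/466 6183/466 2766/233]
step 1: x' = [4324331/786473, 1525116/786473, 19895613/1572946], P' = [7237696/786473 2067804/786473 13771465/786473; 2067804/786473 5573834/786473 11436159/786473; 13771465/786473 11436159/786473 75769863/1572946]
step 2: x' = [-2082168265/1840661969, 7939190649/1840661969, 52932277696/9203309845], P' = [14030667506/1840661969 943620042/1840661969 21911456888/1840661969; 943620042/1840661969 8392833032/1840661969 13839736260/1840661969; 21911456888/1840661969 13839736260/1840661969 267372147199/9203309845]

step 0: x̄ = F·x = [0, -6, 4]
step 0: P̄ = F·P·Fᵀ + Q = [40 -3 1; -3 100 27; 1 27 15]
step 0: y = z − H·x̄ = [-28]
step 0: S = H·P̄·Hᵀ + R = [932]
step 0: K = P̄·Hᵀ·S⁻¹ = [-109/932; -237/932; -27/466]
step 0: x' = x̄ + K·y = [763/233, 261/233, 1310/233]
step 0: P' = (I − K·H)·P̄ = [25399/932 -28629/932 -2477/466; -28629/932 37031/932 6183/466; -2477/466 6183/466 2766/233]
step 1: x̄ = F·x = [4166/233, 858/233, 1812/233]
step 1: P̄ = F·P·Fᵀ + Q = [90866/233 13104/233 -30830/233; 13104/233 3410/233 -1527/233; -30830/233 -1527/233 24960/233]
step 1: y = z − H·x̄ = [12147/233]
step 1: S = H·P̄·Hᵀ + R = [1572946/233]
step 1: K = P̄·Hᵀ·S⁻¹ = [-186785/786473; -26298/786473; 146991/1572946]
step 1: x' = x̄ + K·y = [4324331/786473, 1525116/786473, 19895613/1572946]
step 1: P' = (I − K·H)·P̄ = [7237696/786473 2067804/786473 13771465/786473; 2067804/786473 5573834/786473 11436159/786473; 13771465/786473 11436159/786473 75769863/1572946]
step 2: x̄ = F·x = [28795292/786473, 24590157/1572946, 25494043/1572946]
step 2: P̄ = F·P·Fᵀ + Q = [416814412/786473 123612429/786473 123172219/786473; 123612429/786473 81075733/1572946 80092509/1572946; 123172219/786473 80092509/1572946 108754715/1572946]
step 2: y = z − H·x̄ = [198700029/1572946]
step 2: S = H·P̄·Hᵀ + R = [9203309845/1572946]
step 2: K = P̄·Hᵀ·S⁻¹ = [-549974434/1840661969; -164943351/1840661969; -761801411/9203309845]
step 2: x' = x̄ + K·y = [-2082168265/1840661969, 7939190649/1840661969, 52932277696/9203309845]
step 2: P' = (I − K·H)·P̄ = [14030667506/1840661969 943620042/1840661969 21911456888/1840661969; 943620042/1840661969 8392833032/1840661969 13839736260/1840661969; 21911456888/1840661969 13839736260/1840661969 267372147199/9203309845]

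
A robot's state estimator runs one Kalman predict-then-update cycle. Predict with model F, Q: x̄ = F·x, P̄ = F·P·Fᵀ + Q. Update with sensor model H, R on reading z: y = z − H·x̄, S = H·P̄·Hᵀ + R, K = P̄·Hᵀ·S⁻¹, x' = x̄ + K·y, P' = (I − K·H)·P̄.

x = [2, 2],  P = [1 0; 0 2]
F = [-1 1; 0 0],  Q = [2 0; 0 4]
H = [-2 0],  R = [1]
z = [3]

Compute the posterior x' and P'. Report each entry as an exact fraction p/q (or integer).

x̄ = F·x = [0, 0]
P̄ = F·P·Fᵀ + Q = [5 0; 0 4]
y = z − H·x̄ = [3]
S = H·P̄·Hᵀ + R = [21]
K = P̄·Hᵀ·S⁻¹ = [-10/21; 0]
x' = x̄ + K·y = [-10/7, 0]
P' = (I − K·H)·P̄ = [5/21 0; 0 4]

x' = [-10/7, 0]
P' = [5/21 0; 0 4]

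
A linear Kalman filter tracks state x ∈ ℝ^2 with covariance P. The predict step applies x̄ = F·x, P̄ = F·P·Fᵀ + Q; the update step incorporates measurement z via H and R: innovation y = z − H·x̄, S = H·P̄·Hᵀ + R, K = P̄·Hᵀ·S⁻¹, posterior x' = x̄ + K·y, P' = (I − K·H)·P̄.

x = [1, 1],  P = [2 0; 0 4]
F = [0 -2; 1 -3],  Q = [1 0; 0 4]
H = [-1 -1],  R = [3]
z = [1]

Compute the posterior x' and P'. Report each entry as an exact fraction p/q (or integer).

x̄ = F·x = [-2, -2]
P̄ = F·P·Fᵀ + Q = [17 24; 24 42]
y = z − H·x̄ = [-3]
S = H·P̄·Hᵀ + R = [110]
K = P̄·Hᵀ·S⁻¹ = [-41/110; -3/5]
x' = x̄ + K·y = [-97/110, -1/5]
P' = (I − K·H)·P̄ = [189/110 -3/5; -3/5 12/5]

x' = [-97/110, -1/5]
P' = [189/110 -3/5; -3/5 12/5]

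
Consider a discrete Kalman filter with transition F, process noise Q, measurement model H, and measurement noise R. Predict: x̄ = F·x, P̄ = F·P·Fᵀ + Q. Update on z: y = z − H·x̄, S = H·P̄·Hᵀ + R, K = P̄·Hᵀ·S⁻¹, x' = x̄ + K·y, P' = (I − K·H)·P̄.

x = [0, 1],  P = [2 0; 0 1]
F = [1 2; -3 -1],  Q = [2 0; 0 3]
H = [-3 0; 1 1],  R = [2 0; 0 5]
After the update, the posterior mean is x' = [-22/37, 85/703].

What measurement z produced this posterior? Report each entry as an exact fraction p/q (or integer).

x̄ = F·x = [2, -1]
P̄ = F·P·Fᵀ + Q = [8 -8; -8 22]
S = H·P̄·Hᵀ + R = [74 0; 0 19]
K = P̄·Hᵀ·S⁻¹ = [-12/37 0; 12/37 14/19]
x' − x̄ = [-96/37, 788/703] = K·y
y = (KᵀK)⁻¹·Kᵀ·(x' − x̄) = [8, -2]
z = y + H·x̄ = [8, -2] + [-6, 1] = [2, -1]

z = [2, -1]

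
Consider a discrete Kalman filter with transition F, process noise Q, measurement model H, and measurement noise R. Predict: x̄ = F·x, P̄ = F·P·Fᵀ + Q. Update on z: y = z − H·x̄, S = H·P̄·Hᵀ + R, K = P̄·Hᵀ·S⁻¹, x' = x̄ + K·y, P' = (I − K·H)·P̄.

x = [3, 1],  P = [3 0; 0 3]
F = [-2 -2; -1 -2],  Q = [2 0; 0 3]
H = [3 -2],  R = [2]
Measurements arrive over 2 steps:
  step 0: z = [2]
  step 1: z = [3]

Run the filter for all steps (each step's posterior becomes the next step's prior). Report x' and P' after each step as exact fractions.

step 0: x̄ = F·x = [-8, -5]
step 0: P̄ = F·P·Fᵀ + Q = [26 18; 18 18]
step 0: y = z − H·x̄ = [16]
step 0: S = H·P̄·Hᵀ + R = [92]
step 0: K = P̄·Hᵀ·S⁻¹ = [21/46; 9/46]
step 0: x' = x̄ + K·y = [-16/23, -43/23]
step 0: P' = (I − K·H)·P̄ = [157/23 225/23; 225/23 333/23]
step 1: x̄ = F·x = [118/23, 102/23]
step 1: P̄ = F·P·Fᵀ + Q = [3806/23 2996/23; 2996/23 2458/23]
step 1: y = z − H·x̄ = [-81/23]
step 1: S = H·P̄·Hᵀ + R = [8180/23]
step 1: K = P̄·Hᵀ·S⁻¹ = [2713/4090; 1018/2045]
step 1: x' = x̄ + K·y = [11429/4090, 5484/2045]
step 1: P' = (I − K·H)·P̄ = [18387/2045 26224/2045; 26224/2045 38318/2045]

step 0: x' = [-16/23, -43/23], P' = [157/23 225/23; 225/23 333/23]
step 1: x' = [11429/4090, 5484/2045], P' = [18387/2045 26224/2045; 26224/2045 38318/2045]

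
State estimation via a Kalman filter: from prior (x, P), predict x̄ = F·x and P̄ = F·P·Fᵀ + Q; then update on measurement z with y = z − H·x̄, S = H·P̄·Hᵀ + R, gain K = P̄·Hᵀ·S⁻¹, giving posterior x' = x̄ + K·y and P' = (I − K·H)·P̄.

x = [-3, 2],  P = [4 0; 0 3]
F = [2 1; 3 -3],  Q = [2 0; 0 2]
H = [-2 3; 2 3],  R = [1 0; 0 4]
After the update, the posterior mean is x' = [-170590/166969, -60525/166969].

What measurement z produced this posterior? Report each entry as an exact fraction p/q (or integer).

z = [1, -3]

x̄ = F·x = [-4, -15]
P̄ = F·P·Fᵀ + Q = [21 15; 15 65]
S = H·P̄·Hᵀ + R = [490 501; 501 853]
K = P̄·Hᵀ·S⁻¹ = [-41028/166969 41127/166969; 28020/166969 27585/166969]
x' − x̄ = [497286/166969, 2444010/166969] = K·y
y = (KᵀK)⁻¹·Kᵀ·(x' − x̄) = [38, 50]
z = y + H·x̄ = [38, 50] + [-37, -53] = [1, -3]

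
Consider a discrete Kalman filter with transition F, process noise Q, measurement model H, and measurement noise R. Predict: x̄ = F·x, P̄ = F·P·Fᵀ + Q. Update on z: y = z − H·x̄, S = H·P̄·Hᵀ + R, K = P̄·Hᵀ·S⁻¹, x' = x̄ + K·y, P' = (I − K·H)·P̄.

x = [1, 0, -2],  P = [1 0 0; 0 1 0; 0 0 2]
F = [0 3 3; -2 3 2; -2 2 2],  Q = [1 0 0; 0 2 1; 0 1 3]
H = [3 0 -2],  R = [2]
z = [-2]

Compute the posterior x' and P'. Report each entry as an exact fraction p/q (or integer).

x̄ = F·x = [-6, -6, -6]
P̄ = F·P·Fᵀ + Q = [28 21 18; 21 23 19; 18 19 19]
y = z − H·x̄ = [4]
S = H·P̄·Hᵀ + R = [114]
K = P̄·Hᵀ·S⁻¹ = [8/19; 25/114; 8/57]
x' = x̄ + K·y = [-82/19, -292/57, -310/57]
P' = (I − K·H)·P̄ = [148/19 199/19 214/19; 199/19 1997/114 883/57; 214/19 883/57 955/57]

x' = [-82/19, -292/57, -310/57]
P' = [148/19 199/19 214/19; 199/19 1997/114 883/57; 214/19 883/57 955/57]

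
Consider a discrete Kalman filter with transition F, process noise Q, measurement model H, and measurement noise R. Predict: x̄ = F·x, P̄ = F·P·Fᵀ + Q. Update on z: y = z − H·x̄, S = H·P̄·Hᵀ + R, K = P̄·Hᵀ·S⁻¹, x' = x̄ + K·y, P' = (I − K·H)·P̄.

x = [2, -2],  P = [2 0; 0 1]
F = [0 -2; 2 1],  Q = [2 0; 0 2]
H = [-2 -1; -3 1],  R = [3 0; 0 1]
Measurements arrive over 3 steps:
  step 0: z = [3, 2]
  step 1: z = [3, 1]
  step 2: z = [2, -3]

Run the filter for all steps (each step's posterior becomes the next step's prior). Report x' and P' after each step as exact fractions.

step 0: x̄ = F·x = [4, 2]
step 0: P̄ = F·P·Fᵀ + Q = [6 -2; -2 11]
step 0: y = z − H·x̄ = [13, 12]
step 0: S = H·P̄·Hᵀ + R = [30 23; 23 78]
step 0: K = P̄·Hᵀ·S⁻¹ = [-320/1811 -370/1811; -937/1811 671/1811]
step 0: x' = x̄ + K·y = [-1356/1811, -507/1811]
step 0: P' = (I − K·H)·P̄ = [266/1811 428/1811; 428/1811 1955/1811]
step 1: x̄ = F·x = [1014/1811, -3219/1811]
step 1: P̄ = F·P·Fᵀ + Q = [11442/1811 -5622/1811; -5622/1811 8353/1811]
step 1: y = z − H·x̄ = [4242/1811, 8072/1811]
step 1: S = H·P̄·Hᵀ + R = [37066/1811 54677/1811; 54677/1811 146874/1811]
step 1: K = P̄·Hᵀ·S⁻¹ = [-27696/193615 -296454/1355305; -75277/193615 428877/1355305]
step 1: x' = x̄ + K·y = [-1016622/1355305, -1731699/1355305]
step 1: P' = (I − K·H)·P̄ = [175614/1355305 230388/1355305; 230388/1355305 1120041/1355305]
step 2: x̄ = F·x = [3463398/1355305, -537849/193615]
step 2: P̄ = F·P·Fᵀ + Q = [7190774/1355305 -451662/193615; -451662/193615 779237/193615]
step 2: y = z − H·x̄ = [5872463/1355305, 10089222/1355305]
step 2: S = H·P̄·Hᵀ + R = [25637134/1355305 34528351/1355305; 34528351/1355305 90496734/1355305]
step 2: K = P̄·Hᵀ·S⁻¹ = [-119045424/832188971 -182027378/832188971; -322607921/832188971 260469703/832188971]
step 2: x' = x̄ + K·y = [255733686/832188971, -1770605482/832188971]
step 2: P' = (I − K·H)·P̄ = [107832730/832188971 141470812/832188971; 141470812/832188971 684882139/832188971]

step 0: x' = [-1356/1811, -507/1811], P' = [266/1811 428/1811; 428/1811 1955/1811]
step 1: x' = [-1016622/1355305, -1731699/1355305], P' = [175614/1355305 230388/1355305; 230388/1355305 1120041/1355305]
step 2: x' = [255733686/832188971, -1770605482/832188971], P' = [107832730/832188971 141470812/832188971; 141470812/832188971 684882139/832188971]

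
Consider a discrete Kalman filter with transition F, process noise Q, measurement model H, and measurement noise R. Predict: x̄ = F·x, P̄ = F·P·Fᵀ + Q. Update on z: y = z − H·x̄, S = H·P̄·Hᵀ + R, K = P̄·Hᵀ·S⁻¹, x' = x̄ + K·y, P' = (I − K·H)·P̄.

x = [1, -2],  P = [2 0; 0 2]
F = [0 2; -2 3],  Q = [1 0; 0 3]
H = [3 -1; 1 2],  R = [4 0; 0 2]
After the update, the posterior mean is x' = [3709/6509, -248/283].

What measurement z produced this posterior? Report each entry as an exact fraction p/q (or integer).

z = [3, -1]

x̄ = F·x = [-4, -8]
P̄ = F·P·Fᵀ + Q = [9 12; 12 29]
S = H·P̄·Hᵀ + R = [42 29; 29 175]
K = P̄·Hᵀ·S⁻¹ = [1668/6509 951/6509; -35/283 119/283]
x' − x̄ = [29745/6509, 2016/283] = K·y
y = (KᵀK)⁻¹·Kᵀ·(x' − x̄) = [7, 19]
z = y + H·x̄ = [7, 19] + [-4, -20] = [3, -1]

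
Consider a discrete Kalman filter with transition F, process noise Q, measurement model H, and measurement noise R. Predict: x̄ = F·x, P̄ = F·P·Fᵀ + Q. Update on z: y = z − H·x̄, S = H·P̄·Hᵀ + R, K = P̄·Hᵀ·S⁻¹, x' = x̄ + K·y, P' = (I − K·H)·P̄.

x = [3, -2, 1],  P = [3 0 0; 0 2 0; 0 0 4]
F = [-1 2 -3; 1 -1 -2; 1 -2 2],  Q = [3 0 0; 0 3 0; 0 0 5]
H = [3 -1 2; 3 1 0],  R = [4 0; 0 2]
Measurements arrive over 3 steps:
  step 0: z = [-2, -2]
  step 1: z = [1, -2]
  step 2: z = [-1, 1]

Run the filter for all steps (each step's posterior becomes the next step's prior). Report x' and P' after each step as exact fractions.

step 0: x' = [-11481/5026, 24249/5026, 35198/7539], P' = [5559/5026 -14155/5026 -7150/2513; -14155/5026 44871/5026 20226/2513; -7150/2513 20226/2513 64552/7539]
step 1: x' = [147230810/177457959, -5578703/1207197, -513902533/177457959], P' = [255612431/177457959 -4803239/1207197 -680582971/177457959; -4803239/1207197 5189867/402399 13854295/1207197; -680582971/177457959 13854295/1207197 2039065925/177457959]
step 2: x' = [-1212191460617/876088833834, 4542160479499/876088833834, 585133473323/146014805639], P' = [4140642706331/2628266501502 -11569482821659/2628266501502 -1850909392747/438044416917; -11569482821659/2628266501502 37381239959315/2628266501502 5562811670399/438044416917; -1850909392747/438044416917 5562811670399/438044416917 1842440483788/146014805639]

step 0: x̄ = F·x = [-10, 3, 9]
step 0: P̄ = F·P·Fᵀ + Q = [50 17 -35; 17 24 -9; -35 -9 32]
step 0: y = z − H·x̄ = [13, 25]
step 0: S = H·P̄·Hᵀ + R = [120 198; 198 578]
step 0: K = P̄·Hᵀ·S⁻¹ = [279/2513 1261/5026; -804/2513 1203/5026; 1019/7539 -612/2513]
step 0: x' = x̄ + K·y = [-11481/5026, 24249/5026, 35198/7539]
step 0: P' = (I − K·H)·P̄ = [5559/5026 -14155/5026 -7150/2513; -14155/5026 44871/5026 20226/2513; -7150/2513 20226/2513 64552/7539]
step 1: x̄ = F·x = [-10417/5026, -17713/1077, -39145/15078]
step 1: P̄ = F·P·Fᵀ + Q = [72829/5026 6735/359 -23851/5026; 6735/359 103921/1077 9971/1077; -23851/5026 9971/1077 174347/15078]
step 1: y = z − H·x̄ = [-20287/5026, 311579/15078]
step 1: S = H·P̄·Hᵀ + R = [354915/5026 120453/5026; 120453/5026 5148653/15078]
step 1: K = P̄·Hᵀ·S⁻¹ = [27936871/177457959 3375620/19717551; -567682/1207197 64438/134133; -49607/177457959 -287086/19717551]
step 1: x' = x̄ + K·y = [147230810/177457959, -5578703/1207197, -513902533/177457959]
step 1: P' = (I − K·H)·P̄ = [255612431/177457959 -4803239/1207197 -680582971/177457959; -4803239/1207197 5189867/402399 13854295/1207197; -680582971/177457959 13854295/1207197 2039065925/177457959]
step 2: x̄ = F·x = [-245661893/177457959, 40716433/3621591, 253188142/59152653]
step 2: P̄ = F·P·Fᵀ + Q = [2596335347/177457959 80144768/3621591 -233503132/59152653; 80144768/3621591 479873285/3621591 19511582/1207197; -233503132/59152653 19511582/1207197 251490338/19717551]
step 2: y = z − H·x̄ = [147929155/25351137, -1080661579/177457959]
step 2: S = H·P̄·Hᵀ + R = [269445068/3621591 198082270/25351137; 198082270/25351137 70798286798/177457959]
step 2: K = P̄·Hᵀ·S⁻¹ = [222562278461/1314133250751 426222648667/2628266501502; -666993547438/1314133250751 1336395747169/2628266501502; -15224236478/438044416917 5041746079/438044416917]
step 2: x' = x̄ + K·y = [-1212191460617/876088833834, 4542160479499/876088833834, 585133473323/146014805639]
step 2: P' = (I − K·H)·P̄ = [4140642706331/2628266501502 -11569482821659/2628266501502 -1850909392747/438044416917; -11569482821659/2628266501502 37381239959315/2628266501502 5562811670399/438044416917; -1850909392747/438044416917 5562811670399/438044416917 1842440483788/146014805639]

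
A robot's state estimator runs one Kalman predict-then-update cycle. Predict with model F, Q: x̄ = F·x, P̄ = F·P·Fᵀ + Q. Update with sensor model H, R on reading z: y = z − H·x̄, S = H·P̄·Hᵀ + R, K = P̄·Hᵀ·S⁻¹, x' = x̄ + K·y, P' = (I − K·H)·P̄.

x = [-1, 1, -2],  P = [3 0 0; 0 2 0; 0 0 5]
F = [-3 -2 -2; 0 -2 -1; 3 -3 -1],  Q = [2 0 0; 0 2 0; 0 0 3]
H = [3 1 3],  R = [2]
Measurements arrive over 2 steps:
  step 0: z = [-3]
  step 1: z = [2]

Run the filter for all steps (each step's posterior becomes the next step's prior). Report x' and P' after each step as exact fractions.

step 0: x̄ = F·x = [5, 0, -4]
step 0: P̄ = F·P·Fᵀ + Q = [57 18 -5; 18 15 17; -5 17 53]
step 0: y = z − H·x̄ = [-6]
step 0: S = H·P̄·Hᵀ + R = [1127]
step 0: K = P̄·Hᵀ·S⁻¹ = [174/1127; 120/1127; 1/7]
step 0: x' = x̄ + K·y = [4591/1127, -720/1127, -34/7]
step 0: P' = (I − K·H)·P̄ = [33963/1127 -594/1127 -209/7; -594/1127 2505/1127 -1/7; -209/7 -1/7 30]
step 1: x̄ = F·x = [-1385/1127, 6914/1127, 21407/1127]
step 1: P̄ = F·P·Fᵀ + Q = [40977/1127 -27837/1127 -125140/1127; -27837/1127 45440/1127 152546/1127; -125140/1127 152546/1127 577023/1127]
step 1: y = z − H·x̄ = [-64726/1127]
step 1: S = H·P̄·Hᵀ + R = [4105428/1127]
step 1: K = P̄·Hᵀ·S⁻¹ = [-46721/684238; 419567/4105428; 1508195/4105428]
step 1: x' = x̄ + K·y = [921204/342119, 544825/2052714, -4318781/2052714]
step 1: P' = (I − K·H)·P̄ = [6628620/342119 492863/684238 -13452675/684238; 492863/684238 9329353/4105428 -5787251/4105428; -13452675/684238 -5787251/4105428 83650597/4105428]

step 0: x' = [4591/1127, -720/1127, -34/7], P' = [33963/1127 -594/1127 -209/7; -594/1127 2505/1127 -1/7; -209/7 -1/7 30]
step 1: x' = [921204/342119, 544825/2052714, -4318781/2052714], P' = [6628620/342119 492863/684238 -13452675/684238; 492863/684238 9329353/4105428 -5787251/4105428; -13452675/684238 -5787251/4105428 83650597/4105428]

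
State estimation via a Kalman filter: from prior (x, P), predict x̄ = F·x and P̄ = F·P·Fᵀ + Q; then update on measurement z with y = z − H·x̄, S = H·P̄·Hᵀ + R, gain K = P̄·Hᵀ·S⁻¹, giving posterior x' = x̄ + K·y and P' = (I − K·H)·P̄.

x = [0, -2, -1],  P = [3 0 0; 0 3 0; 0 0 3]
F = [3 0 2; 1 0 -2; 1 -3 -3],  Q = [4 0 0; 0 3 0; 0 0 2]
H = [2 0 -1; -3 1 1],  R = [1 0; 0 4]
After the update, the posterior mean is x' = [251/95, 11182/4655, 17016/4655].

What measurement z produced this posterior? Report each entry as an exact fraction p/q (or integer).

z = [2, -1]

x̄ = F·x = [-2, 2, 9]
P̄ = F·P·Fᵀ + Q = [43 -3 -9; -3 18 21; -9 21 59]
S = H·P̄·Hᵀ + R = [268 -389; -389 582]
K = P̄·Hᵀ·S⁻¹ = [9/95 -17/95; 2958/4655 2361/4655; -3191/4655 -1277/4655]
x' − x̄ = [441/95, 1872/4655, -24879/4655] = K·y
y = (KᵀK)⁻¹·Kᵀ·(x' − x̄) = [15, -18]
z = y + H·x̄ = [15, -18] + [-13, 17] = [2, -1]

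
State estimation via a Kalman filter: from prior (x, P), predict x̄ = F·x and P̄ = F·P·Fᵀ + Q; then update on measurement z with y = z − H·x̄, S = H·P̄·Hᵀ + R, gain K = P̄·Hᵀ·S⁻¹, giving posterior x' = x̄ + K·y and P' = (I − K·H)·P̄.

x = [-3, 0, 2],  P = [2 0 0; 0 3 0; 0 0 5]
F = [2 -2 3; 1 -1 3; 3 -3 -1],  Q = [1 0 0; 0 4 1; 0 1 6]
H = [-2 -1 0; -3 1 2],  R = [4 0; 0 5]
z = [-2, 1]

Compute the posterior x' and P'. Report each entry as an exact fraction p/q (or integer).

x' = [-3542/88857, 159482/88857, -7432/9873]
P' = [128035/88857 -129982/88857 28949/9873; -129982/88857 357280/88857 -42662/9873; 28949/9873 -42662/9873 8653/1097]

x̄ = F·x = [0, 3, -11]
P̄ = F·P·Fᵀ + Q = [66 55 15; 55 54 1; 15 1 56]
y = z − H·x̄ = [1, 20]
S = H·P̄·Hᵀ + R = [542 335; 335 371]
K = P̄·Hᵀ·S⁻¹ = [-31522/88857 1399/88857; -24329/88857 -4138/88857; -3809/9873 5249/9873]
x' = x̄ + K·y = [-3542/88857, 159482/88857, -7432/9873]
P' = (I − K·H)·P̄ = [128035/88857 -129982/88857 28949/9873; -129982/88857 357280/88857 -42662/9873; 28949/9873 -42662/9873 8653/1097]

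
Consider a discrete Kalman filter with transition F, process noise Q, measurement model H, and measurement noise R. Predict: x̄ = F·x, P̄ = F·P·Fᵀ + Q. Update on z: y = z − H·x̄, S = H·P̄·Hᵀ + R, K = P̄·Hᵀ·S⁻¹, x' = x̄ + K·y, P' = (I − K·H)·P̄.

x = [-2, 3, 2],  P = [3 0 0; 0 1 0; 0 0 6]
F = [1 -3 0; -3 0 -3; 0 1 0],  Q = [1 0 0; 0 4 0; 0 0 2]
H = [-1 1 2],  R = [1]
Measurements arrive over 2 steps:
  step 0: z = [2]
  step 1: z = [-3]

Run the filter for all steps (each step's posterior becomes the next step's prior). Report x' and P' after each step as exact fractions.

step 0: x̄ = F·x = [-11, 0, 3]
step 0: P̄ = F·P·Fᵀ + Q = [13 -9 -3; -9 85 0; -3 0 3]
step 0: y = z − H·x̄ = [-15]
step 0: S = H·P̄·Hᵀ + R = [141]
step 0: K = P̄·Hᵀ·S⁻¹ = [-28/141; 2/3; 3/47]
step 0: x' = x̄ + K·y = [-377/47, -10, 96/47]
step 0: P' = (I − K·H)·P̄ = [1049/141 29/3 -57/47; 29/3 67/3 -6; -57/47 -6 114/47]
step 1: x̄ = F·x = [1033/47, 843/47, -10]
step 1: P̄ = F·P·Fᵀ + Q = [21353/141 673/47 -172/3; 673/47 3335/47 -11; -172/3 -11 73/3]
step 1: y = z − H·x̄ = [989/47]
step 1: S = H·P̄·Hᵀ + R = [22439/47]
step 1: K = P̄·Hᵀ·S⁻¹ = [-11834/22439; 1628/22439; 235/1181]
step 1: x' = x̄ + K·y = [244163/22439, 436727/22439, -6865/1181]
step 1: P' = (I − K·H)·P̄ = [1255517/67317 731217/22439 -25622/3543; 731217/22439 1535823/22439 -21131/1181; -25622/3543 -21131/1181 19238/3543]

step 0: x' = [-377/47, -10, 96/47], P' = [1049/141 29/3 -57/47; 29/3 67/3 -6; -57/47 -6 114/47]
step 1: x' = [244163/22439, 436727/22439, -6865/1181], P' = [1255517/67317 731217/22439 -25622/3543; 731217/22439 1535823/22439 -21131/1181; -25622/3543 -21131/1181 19238/3543]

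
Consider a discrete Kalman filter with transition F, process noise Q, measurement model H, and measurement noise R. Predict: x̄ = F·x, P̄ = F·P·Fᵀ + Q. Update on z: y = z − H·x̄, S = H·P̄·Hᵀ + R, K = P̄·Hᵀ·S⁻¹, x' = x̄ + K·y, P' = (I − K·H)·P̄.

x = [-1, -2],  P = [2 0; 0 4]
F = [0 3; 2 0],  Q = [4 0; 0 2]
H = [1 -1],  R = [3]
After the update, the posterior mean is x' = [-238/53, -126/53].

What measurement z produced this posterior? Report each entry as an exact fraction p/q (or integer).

x̄ = F·x = [-6, -2]
P̄ = F·P·Fᵀ + Q = [40 0; 0 10]
S = H·P̄·Hᵀ + R = [53]
K = P̄·Hᵀ·S⁻¹ = [40/53; -10/53]
x' − x̄ = [80/53, -20/53] = K·y
y = (KᵀK)⁻¹·Kᵀ·(x' − x̄) = [2]
z = y + H·x̄ = [2] + [-4] = [-2]

z = [-2]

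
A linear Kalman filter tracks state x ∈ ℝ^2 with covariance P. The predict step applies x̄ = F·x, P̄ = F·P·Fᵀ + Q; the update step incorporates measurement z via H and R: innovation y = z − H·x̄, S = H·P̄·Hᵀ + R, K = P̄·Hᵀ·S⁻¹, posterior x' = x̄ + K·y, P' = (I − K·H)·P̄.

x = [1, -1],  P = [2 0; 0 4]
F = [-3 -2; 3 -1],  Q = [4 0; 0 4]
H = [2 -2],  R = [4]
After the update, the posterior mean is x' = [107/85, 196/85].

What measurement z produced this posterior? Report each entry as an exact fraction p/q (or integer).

z = [-2]

x̄ = F·x = [-1, 4]
P̄ = F·P·Fᵀ + Q = [38 -10; -10 26]
S = H·P̄·Hᵀ + R = [340]
K = P̄·Hᵀ·S⁻¹ = [24/85; -18/85]
x' − x̄ = [192/85, -144/85] = K·y
y = (KᵀK)⁻¹·Kᵀ·(x' − x̄) = [8]
z = y + H·x̄ = [8] + [-10] = [-2]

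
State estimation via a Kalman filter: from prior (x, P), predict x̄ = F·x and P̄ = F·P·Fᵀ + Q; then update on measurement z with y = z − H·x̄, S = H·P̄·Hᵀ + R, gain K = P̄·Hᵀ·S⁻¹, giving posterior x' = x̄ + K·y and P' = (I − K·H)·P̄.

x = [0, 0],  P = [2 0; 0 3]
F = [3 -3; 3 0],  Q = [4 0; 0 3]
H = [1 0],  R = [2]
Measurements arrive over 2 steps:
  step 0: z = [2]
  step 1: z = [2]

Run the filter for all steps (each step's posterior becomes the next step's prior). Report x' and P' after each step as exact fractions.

step 0: x̄ = F·x = [0, 0]
step 0: P̄ = F·P·Fᵀ + Q = [49 18; 18 21]
step 0: y = z − H·x̄ = [2]
step 0: S = H·P̄·Hᵀ + R = [51]
step 0: K = P̄·Hᵀ·S⁻¹ = [49/51; 6/17]
step 0: x' = x̄ + K·y = [98/51, 12/17]
step 0: P' = (I − K·H)·P̄ = [98/51 12/17; 12/17 249/17]
step 1: x̄ = F·x = [62/17, 98/17]
step 1: P̄ = F·P·Fᵀ + Q = [2387/17 186/17; 186/17 345/17]
step 1: y = z − H·x̄ = [-28/17]
step 1: S = H·P̄·Hᵀ + R = [2421/17]
step 1: K = P̄·Hᵀ·S⁻¹ = [2387/2421; 62/807]
step 1: x' = x̄ + K·y = [4898/2421, 4550/807]
step 1: P' = (I − K·H)·P̄ = [4774/2421 124/807; 124/807 5233/269]

step 0: x' = [98/51, 12/17], P' = [98/51 12/17; 12/17 249/17]
step 1: x' = [4898/2421, 4550/807], P' = [4774/2421 124/807; 124/807 5233/269]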